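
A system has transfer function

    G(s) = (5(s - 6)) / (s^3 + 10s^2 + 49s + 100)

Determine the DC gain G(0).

G(0) = -3/10 ≈ -0.3000

Set s = 0: G(0) = (-30) / (100) = -3/10.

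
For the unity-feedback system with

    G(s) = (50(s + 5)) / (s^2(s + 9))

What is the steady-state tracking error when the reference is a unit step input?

e_ss = 0

G(s) has 2 poles at the origin.
This is a Type 2 system; for a step input the steady-state error is zero.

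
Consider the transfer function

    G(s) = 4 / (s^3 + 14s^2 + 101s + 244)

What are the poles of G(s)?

s = -5 + 6j, -5 - 6j, -4

The poles are the roots of the denominator s^3 + 14s^2 + 101s + 244 = 0.
Trying s = -4: the polynomial evaluates to 0, so (s + 4) is a factor.
Dividing out leaves s^2 + 10s + 61 = 0.
The quadratic formula then gives s = -5 ± 6j.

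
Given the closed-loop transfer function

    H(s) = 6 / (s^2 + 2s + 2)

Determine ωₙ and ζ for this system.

Compare the denominator to the standard form s^2 + 2ζωₙs + ωₙ².
ωₙ² = 2, so ωₙ = √2 ≈ 1.414 rad/s.
2ζωₙ = 2, so ζ = 2/(2·√2) ≈ 0.7071.
With ζ = 0.7071 the response is underdamped.

ωₙ ≈ 1.414 rad/s, ζ ≈ 0.7071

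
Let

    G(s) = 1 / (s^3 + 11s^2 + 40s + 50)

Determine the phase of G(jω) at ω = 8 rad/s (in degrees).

∠G(j8) ≈ 163.6°

At s = j8: numerator = 1, denominator = -654 - j192.
∠G = ∠num − ∠den = 0° − (-163.64°) = 163.6°.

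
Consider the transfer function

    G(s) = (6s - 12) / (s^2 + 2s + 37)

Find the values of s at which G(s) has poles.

The poles are the roots of the denominator s^2 + 2s + 37 = 0.
Using the quadratic formula: s = (-2 ± √(-144))/2 = -1 ± 6j.

s = -1 + 6j, -1 - 6j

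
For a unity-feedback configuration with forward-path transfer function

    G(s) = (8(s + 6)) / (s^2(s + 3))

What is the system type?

The denominator has 2 factors of s at the origin (free integrators), so this is a Type 2 system.

Type 2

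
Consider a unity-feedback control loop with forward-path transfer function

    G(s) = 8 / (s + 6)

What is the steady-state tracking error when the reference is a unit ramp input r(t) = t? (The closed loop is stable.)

e_ss = ∞

G(s) has no poles at the origin.
This is a Type 0 system; Kv = lim_{s→0} s·G(s) = 0, so the steady-state error for a ramp input is infinite.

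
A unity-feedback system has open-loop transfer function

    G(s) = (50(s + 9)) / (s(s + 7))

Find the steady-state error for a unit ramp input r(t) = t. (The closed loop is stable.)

e_ss = 0.01556

G(s) has one pole at the origin.
This is a Type 1 system. Kv = lim_{s→0} s·G(s) = 450/7.
e_ss = 1/Kv = 1/(450/7) = 7/450 ≈ 0.01556.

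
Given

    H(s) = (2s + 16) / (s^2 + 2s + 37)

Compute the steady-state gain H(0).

Set s = 0: H(0) = (16) / (37) = 16/37.

H(0) = 16/37 ≈ 0.4324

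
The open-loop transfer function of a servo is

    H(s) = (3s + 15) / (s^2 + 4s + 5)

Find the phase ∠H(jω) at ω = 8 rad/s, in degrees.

At s = j8: numerator = 15 + j24, denominator = -59 + j32.
∠H = ∠num − ∠den = 57.995° − (151.53°) = -93.53°.

∠H(j8) ≈ -93.53°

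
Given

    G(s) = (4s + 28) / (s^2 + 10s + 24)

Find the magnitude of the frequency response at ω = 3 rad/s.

Substitute s = j3: numerator = 28 + j12, denominator = 15 + j30.
|G(j3)| = |28 + j12| / |15 + j30| = 30.463 / 33.541 ≈ 0.9082.

|G(j3)| ≈ 0.9082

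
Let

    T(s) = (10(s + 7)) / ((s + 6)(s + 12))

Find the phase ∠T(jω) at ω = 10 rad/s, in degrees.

∠T(j10) ≈ -43.83°

At s = j10: numerator = 70 + j100, denominator = -28 + j180.
∠T = ∠num − ∠den = 55.008° − (98.842°) = -43.83°.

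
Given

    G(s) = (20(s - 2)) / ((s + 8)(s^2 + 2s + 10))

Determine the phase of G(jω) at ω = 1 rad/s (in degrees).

∠G(j1) ≈ 133.8°

At s = j1: numerator = -40 + j20, denominator = 70 + j25.
∠G = ∠num − ∠den = 153.43° − (19.654°) = 133.8°.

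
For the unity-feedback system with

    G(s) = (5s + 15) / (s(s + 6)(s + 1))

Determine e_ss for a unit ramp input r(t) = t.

e_ss = 0.4000

G(s) has one pole at the origin.
This is a Type 1 system. Kv = lim_{s→0} s·G(s) = 15/6 = 5/2.
e_ss = 1/Kv = 1/(5/2) = 2/5 ≈ 0.4000.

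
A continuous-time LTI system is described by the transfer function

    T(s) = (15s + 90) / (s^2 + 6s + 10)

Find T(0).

Set s = 0: T(0) = (90) / (10) = 9.

T(0) = 9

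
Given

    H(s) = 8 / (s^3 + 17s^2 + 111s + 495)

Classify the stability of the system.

The denominator s^3 + 17s^2 + 111s + 495 factors as (s^2 + 6s + 45)(s + 11), giving poles at s = -3 + 6j, -3 - 6j, -11.
Since all poles lie strictly in the left half-plane, the system is stable.

stable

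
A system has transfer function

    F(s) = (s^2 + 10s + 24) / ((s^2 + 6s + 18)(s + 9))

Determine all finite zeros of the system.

Set the numerator to zero: s^2 + 10s + 24 = 0.
Factoring: (s + 4)(s + 6) = 0.

s = -4, -6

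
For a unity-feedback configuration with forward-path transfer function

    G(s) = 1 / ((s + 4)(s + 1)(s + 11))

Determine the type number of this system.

Type 0

The denominator has no factor of s at the origin — no free integrator — so this is a Type 0 system.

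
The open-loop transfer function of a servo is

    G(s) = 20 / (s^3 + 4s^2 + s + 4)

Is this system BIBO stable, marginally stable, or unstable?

The denominator s^3 + 4s^2 + s + 4 factors as (s^2 + 1)(s + 4), giving poles at s = j, -j, -4.
Since the simple pole(s) at s = j, -j lie on the jω-axis with none in the right half-plane, the system is marginally stable.

marginally stable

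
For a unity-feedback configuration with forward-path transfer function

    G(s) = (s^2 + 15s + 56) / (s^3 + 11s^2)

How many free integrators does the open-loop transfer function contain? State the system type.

Factor s from the denominator: s^3 + 11s^2 = s^2·(s + 11).
There are 2 poles at the origin, so the system is Type 2.

Type 2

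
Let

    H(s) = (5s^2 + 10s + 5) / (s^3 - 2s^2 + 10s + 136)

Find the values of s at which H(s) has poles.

The poles are the roots of the denominator s^3 - 2s^2 + 10s + 136 = 0.
Trying s = -4: the polynomial evaluates to 0, so (s + 4) is a factor.
Dividing out leaves s^2 - 6s + 34 = 0.
The quadratic formula then gives s = 3 ± 5j.

s = 3 ± 5j, -4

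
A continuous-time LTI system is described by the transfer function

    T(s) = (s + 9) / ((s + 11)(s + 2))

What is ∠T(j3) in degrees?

At s = j3: numerator = 9 + j3, denominator = 13 + j39.
∠T = ∠num − ∠den = 18.435° − (71.565°) = -53.13°.

∠T(j3) ≈ -53.13°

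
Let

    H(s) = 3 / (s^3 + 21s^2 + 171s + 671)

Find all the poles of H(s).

s = -5 + 6j, -5 - 6j, -11

The poles are the roots of the denominator s^3 + 21s^2 + 171s + 671 = 0.
Trying s = -11: the polynomial evaluates to 0, so (s + 11) is a factor.
Dividing out leaves s^2 + 10s + 61 = 0.
The quadratic formula then gives s = -5 ± 6j.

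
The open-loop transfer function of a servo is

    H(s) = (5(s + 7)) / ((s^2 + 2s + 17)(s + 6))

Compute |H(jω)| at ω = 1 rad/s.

Substitute s = j1: numerator = 35 + j5, denominator = 94 + j28.
|H(j1)| = |35 + j5| / |94 + j28| = 35.355 / 98.082 ≈ 0.3605.

|H(j1)| ≈ 0.3605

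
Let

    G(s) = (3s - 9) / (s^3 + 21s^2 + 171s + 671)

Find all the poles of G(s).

The poles are the roots of the denominator s^3 + 21s^2 + 171s + 671 = 0.
Trying s = -11: the polynomial evaluates to 0, so (s + 11) is a factor.
Dividing out leaves s^2 + 10s + 61 = 0.
The quadratic formula then gives s = -5 ± 6j.

s = -11, -5 + 6j, -5 - 6j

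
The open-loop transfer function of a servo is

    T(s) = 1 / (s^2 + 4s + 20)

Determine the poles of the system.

The poles are the roots of the denominator s^2 + 4s + 20 = 0.
Using the quadratic formula: s = (-4 ± √(-64))/2 = -2 ± 4j.

s = -2 + 4j, -2 - 4j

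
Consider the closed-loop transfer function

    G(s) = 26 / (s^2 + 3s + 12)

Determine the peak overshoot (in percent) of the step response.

Comparing s^2 + 3s + 12 to s^2 + 2ζωₙs + ωₙ²: ωₙ = √12 ≈ 3.464 rad/s and ζ = 3/(2·√12) ≈ 0.4330.
%OS = 100·exp(−πζ/√(1−ζ²)) = 100·exp(−π·0.4330/√(1−0.4330²)) ≈ 22.1%.

%OS ≈ 22.1%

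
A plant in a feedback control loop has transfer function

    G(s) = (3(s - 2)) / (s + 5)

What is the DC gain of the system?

At s = 0 each factor (s + a) contributes a and each (s^2 + bs + c) contributes c.
G(0) = 3·(-2) / ((5)) = -6/5 = -6/5.

G(0) = -6/5 ≈ -1.200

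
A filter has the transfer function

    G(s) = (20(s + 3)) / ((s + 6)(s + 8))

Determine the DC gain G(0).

At s = 0 each factor (s + a) contributes a and each (s^2 + bs + c) contributes c.
G(0) = 20·(3) / ((6) · (8)) = 60/48 = 5/4.

G(0) = 5/4 ≈ 1.250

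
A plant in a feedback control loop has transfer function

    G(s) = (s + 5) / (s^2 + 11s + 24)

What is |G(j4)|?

Substitute s = j4: numerator = 5 + j4, denominator = 8 + j44.
|G(j4)| = |5 + j4| / |8 + j44| = 6.4031 / 44.721 ≈ 0.1432.

|G(j4)| ≈ 0.1432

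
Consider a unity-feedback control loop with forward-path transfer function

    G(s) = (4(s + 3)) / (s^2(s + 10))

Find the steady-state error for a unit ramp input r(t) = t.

e_ss = 0

G(s) has 2 poles at the origin.
This is a Type 2 system; for a ramp input the steady-state error is zero.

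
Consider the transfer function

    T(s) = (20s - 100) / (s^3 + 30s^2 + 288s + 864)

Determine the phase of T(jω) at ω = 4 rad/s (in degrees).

At s = j4: numerator = -100 + j80, denominator = 384 + j1088.
∠T = ∠num − ∠den = 141.34° − (70.560°) = 70.78°.

∠T(j4) ≈ 70.78°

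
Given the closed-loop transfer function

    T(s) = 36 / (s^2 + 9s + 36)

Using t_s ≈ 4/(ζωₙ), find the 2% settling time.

t_s ≈ 0.8889 s

Comparing s^2 + 9s + 36 to s^2 + 2ζωₙs + ωₙ²: ωₙ = 6 rad/s and ζ = 9/(2·6) = 0.75.
ζωₙ = 9/2 = 4.5, so t_s ≈ 4/(ζωₙ) = 4/4.5 ≈ 0.8889 s.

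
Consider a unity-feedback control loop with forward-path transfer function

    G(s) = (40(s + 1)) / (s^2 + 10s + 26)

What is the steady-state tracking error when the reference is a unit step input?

e_ss = 0.3939

G(s) has no poles at the origin.
This is a Type 0 system. Kp = lim_{s→0} G(s) = 40/26 = 20/13.
e_ss = 1/(1 + Kp) = 1/(1 + 20/13) = 13/33 ≈ 0.3939.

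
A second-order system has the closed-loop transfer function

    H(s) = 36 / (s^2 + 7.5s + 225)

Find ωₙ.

ωₙ = 15 rad/s

Compare the denominator to the standard form s^2 + 2ζωₙs + ωₙ².
ωₙ² = 225, so ωₙ = 15 rad/s.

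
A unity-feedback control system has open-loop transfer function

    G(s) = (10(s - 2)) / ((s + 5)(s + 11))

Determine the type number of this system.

The denominator has no factor of s at the origin — no free integrator — so this is a Type 0 system.

Type 0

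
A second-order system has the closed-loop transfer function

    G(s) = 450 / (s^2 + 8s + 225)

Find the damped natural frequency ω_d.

ω_d ≈ 14.46 rad/s

Comparing s^2 + 8s + 225 to s^2 + 2ζωₙs + ωₙ²: ωₙ = 15 rad/s and ζ = 8/(2·15) ≈ 0.2667.
ζωₙ = 8/2 = 4, so ω_d = ωₙ√(1−ζ²) = √(ωₙ² − (ζωₙ)²) = √(225 − 4²) = √209 ≈ 14.46 rad/s.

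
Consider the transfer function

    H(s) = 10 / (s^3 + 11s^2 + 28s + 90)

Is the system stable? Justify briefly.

The denominator s^3 + 11s^2 + 28s + 90 factors as (s^2 + 2s + 10)(s + 9), giving poles at s = -1 + 3j, -1 - 3j, -9.
Since all poles lie strictly in the left half-plane, the system is stable.

stable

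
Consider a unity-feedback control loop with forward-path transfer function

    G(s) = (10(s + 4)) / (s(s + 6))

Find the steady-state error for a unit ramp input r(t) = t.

G(s) has one pole at the origin.
This is a Type 1 system. Kv = lim_{s→0} s·G(s) = 40/6 = 20/3.
e_ss = 1/Kv = 1/(20/3) = 3/20 ≈ 0.1500.

e_ss = 0.1500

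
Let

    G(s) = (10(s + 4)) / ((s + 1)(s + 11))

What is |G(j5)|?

Substitute s = j5: numerator = 40 + j50, denominator = -14 + j60.
|G(j5)| = |40 + j50| / |-14 + j60| = 64.031 / 61.612 ≈ 1.039.

|G(j5)| ≈ 1.039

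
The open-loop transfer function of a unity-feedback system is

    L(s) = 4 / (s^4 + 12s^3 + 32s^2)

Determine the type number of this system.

Type 2

Factor s from the denominator: s^4 + 12s^3 + 32s^2 = s^2·(s^2 + 12s + 32).
There are 2 poles at the origin, so the system is Type 2.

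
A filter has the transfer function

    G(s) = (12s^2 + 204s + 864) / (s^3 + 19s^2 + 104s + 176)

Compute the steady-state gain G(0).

Set s = 0: G(0) = (864) / (176) = 54/11.

G(0) = 54/11 ≈ 4.909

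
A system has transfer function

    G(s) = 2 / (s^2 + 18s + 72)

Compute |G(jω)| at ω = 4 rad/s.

|G(j4)| ≈ 0.02193

Substitute s = j4: numerator = 2, denominator = 56 + j72.
|G(j4)| = |2| / |56 + j72| = 2 / 91.214 ≈ 0.02193.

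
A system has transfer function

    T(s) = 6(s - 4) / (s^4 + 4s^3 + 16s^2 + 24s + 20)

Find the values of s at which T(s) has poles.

s = -1 ± j, -1 ± 3j

The poles are the roots of the denominator s^4 + 4s^3 + 16s^2 + 24s + 20 = 0.
No real roots exist; factor into two real quadratics: (s^2 + 2s + 2)(s^2 + 2s + 10) = 0.
Each quadratic gives a conjugate pair via the quadratic formula.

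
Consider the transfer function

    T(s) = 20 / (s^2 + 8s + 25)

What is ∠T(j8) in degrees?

At s = j8: numerator = 20, denominator = -39 + j64.
∠T = ∠num − ∠den = 0° − (121.36°) = -121.4°.

∠T(j8) ≈ -121.4°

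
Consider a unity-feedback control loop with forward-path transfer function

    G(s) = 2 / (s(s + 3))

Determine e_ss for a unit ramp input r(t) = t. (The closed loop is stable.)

G(s) has one pole at the origin.
This is a Type 1 system. Kv = lim_{s→0} s·G(s) = 2/3.
e_ss = 1/Kv = 1/(2/3) = 3/2 ≈ 1.500.

e_ss = 1.500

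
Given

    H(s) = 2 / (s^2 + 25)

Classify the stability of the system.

marginally stable

The denominator s^2 + 25 factors as (s^2 + 25), giving poles at s = 5j, -5j.
Since the simple pole(s) at s = 5j, -5j lie on the jω-axis with none in the right half-plane, the system is marginally stable.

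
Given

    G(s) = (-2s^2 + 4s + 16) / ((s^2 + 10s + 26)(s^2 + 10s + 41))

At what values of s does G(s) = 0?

s = 4, -2

Set the numerator to zero: -2s^2 + 4s + 16 = 0, i.e. -2·(s^2 - 2s - 8) = 0.
Factoring: (s - 4)(s + 2) = 0.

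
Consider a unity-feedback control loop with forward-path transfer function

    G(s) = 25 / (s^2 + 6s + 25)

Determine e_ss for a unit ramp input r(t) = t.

G(s) has no poles at the origin.
This is a Type 0 system; Kv = lim_{s→0} s·G(s) = 0, so the steady-state error for a ramp input is infinite.

e_ss = ∞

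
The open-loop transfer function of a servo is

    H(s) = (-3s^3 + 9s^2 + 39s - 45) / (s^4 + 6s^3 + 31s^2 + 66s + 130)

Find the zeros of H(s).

s = 5, -3, 1

Set the numerator to zero: -3s^3 + 9s^2 + 39s - 45 = 0, i.e. -3·(s^3 - 3s^2 - 13s + 15) = 0.
Factoring: (s - 5)(s + 3)(s - 1) = 0.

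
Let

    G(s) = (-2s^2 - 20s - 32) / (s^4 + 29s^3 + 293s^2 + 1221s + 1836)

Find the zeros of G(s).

s = -8, -2

Set the numerator to zero: -2s^2 - 20s - 32 = 0, i.e. -2·(s^2 + 10s + 16) = 0.
Factoring: (s + 8)(s + 2) = 0.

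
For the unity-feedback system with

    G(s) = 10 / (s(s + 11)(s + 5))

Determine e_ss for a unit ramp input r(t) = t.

G(s) has one pole at the origin.
This is a Type 1 system. Kv = lim_{s→0} s·G(s) = 10/55 = 2/11.
e_ss = 1/Kv = 1/(2/11) = 11/2 ≈ 5.500.

e_ss = 5.500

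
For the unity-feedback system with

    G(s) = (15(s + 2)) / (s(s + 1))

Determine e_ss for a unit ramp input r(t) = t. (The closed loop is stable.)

e_ss = 0.03333

G(s) has one pole at the origin.
This is a Type 1 system. Kv = lim_{s→0} s·G(s) = 30/1.
e_ss = 1/Kv = 1/(30) = 1/30 ≈ 0.03333.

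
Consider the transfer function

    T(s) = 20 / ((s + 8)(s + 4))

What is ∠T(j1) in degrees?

∠T(j1) ≈ -21.16°

At s = j1: numerator = 20, denominator = 31 + j12.
∠T = ∠num − ∠den = 0° − (21.161°) = -21.16°.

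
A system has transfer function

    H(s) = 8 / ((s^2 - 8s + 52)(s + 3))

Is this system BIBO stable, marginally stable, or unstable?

unstable

The poles can be read from the denominator factors: s = 4 ± 6j, -3.
Since the pole(s) at s = 4 ± 6j lie in the right half-plane, the system is unstable.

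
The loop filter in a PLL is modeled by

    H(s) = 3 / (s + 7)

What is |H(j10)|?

Substitute s = j10: numerator = 3, denominator = 7 + j10.
|H(j10)| = |3| / |7 + j10| = 3 / 12.207 ≈ 0.2458.

|H(j10)| ≈ 0.2458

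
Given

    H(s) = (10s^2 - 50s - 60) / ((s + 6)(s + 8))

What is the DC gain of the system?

H(0) = -5/4 ≈ -1.250

Set s = 0: H(0) = (-60) / (48) = -5/4.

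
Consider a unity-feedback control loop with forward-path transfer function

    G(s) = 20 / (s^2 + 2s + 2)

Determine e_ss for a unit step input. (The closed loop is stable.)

G(s) has no poles at the origin.
This is a Type 0 system. Kp = lim_{s→0} G(s) = 20/2 = 10.
e_ss = 1/(1 + Kp) = 1/(1 + 10) = 1/11 ≈ 0.09091.

e_ss = 0.09091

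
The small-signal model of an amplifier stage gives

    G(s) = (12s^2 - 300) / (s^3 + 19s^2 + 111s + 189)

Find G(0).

Set s = 0: G(0) = (-300) / (189) = -100/63.

G(0) = -100/63 ≈ -1.587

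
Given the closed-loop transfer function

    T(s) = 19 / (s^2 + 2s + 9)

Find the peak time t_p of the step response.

Comparing s^2 + 2s + 9 to s^2 + 2ζωₙs + ωₙ²: ωₙ = 3 rad/s and ζ = 2/(2·3) ≈ 0.3333.
ζωₙ = 2/2 = 1, so ω_d = ωₙ√(1−ζ²) = √(ωₙ² − (ζωₙ)²) = √(9 − 1²) = √8 ≈ 2.828 rad/s.
t_p = π/ω_d = π/2.828 ≈ 1.111 s.

t_p ≈ 1.111 s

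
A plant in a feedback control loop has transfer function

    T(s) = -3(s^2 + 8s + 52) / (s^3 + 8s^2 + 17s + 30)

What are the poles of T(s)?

s = -1 + 2j, -1 - 2j, -6

The poles are the roots of the denominator s^3 + 8s^2 + 17s + 30 = 0.
Trying s = -6: the polynomial evaluates to 0, so (s + 6) is a factor.
Dividing out leaves s^2 + 2s + 5 = 0.
The quadratic formula then gives s = -1 ± 2j.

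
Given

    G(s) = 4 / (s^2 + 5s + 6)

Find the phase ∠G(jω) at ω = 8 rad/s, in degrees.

∠G(j8) ≈ -145.4°

At s = j8: numerator = 4, denominator = -58 + j40.
∠G = ∠num − ∠den = 0° − (145.41°) = -145.4°.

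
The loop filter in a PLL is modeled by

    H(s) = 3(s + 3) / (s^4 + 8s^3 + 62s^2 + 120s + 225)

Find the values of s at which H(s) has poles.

s = -1 ± 2j, -3 ± 6j

The poles are the roots of the denominator s^4 + 8s^3 + 62s^2 + 120s + 225 = 0.
No real roots exist; factor into two real quadratics: (s^2 + 2s + 5)(s^2 + 6s + 45) = 0.
Each quadratic gives a conjugate pair via the quadratic formula.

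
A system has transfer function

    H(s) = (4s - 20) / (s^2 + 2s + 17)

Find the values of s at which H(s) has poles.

s = -1 ± 4j

The poles are the roots of the denominator s^2 + 2s + 17 = 0.
Using the quadratic formula: s = (-2 ± √(-64))/2 = -1 ± 4j.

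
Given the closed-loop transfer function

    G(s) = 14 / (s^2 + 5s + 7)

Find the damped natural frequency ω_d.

Comparing s^2 + 5s + 7 to s^2 + 2ζωₙs + ωₙ²: ωₙ = √7 ≈ 2.646 rad/s and ζ = 5/(2·√7) ≈ 0.9449.
ζωₙ = 5/2 = 2.5, so ω_d = ωₙ√(1−ζ²) = √(ωₙ² − (ζωₙ)²) = √(7 − 2.5²) = √0.75 ≈ 0.8660 rad/s.

ω_d ≈ 0.8660 rad/s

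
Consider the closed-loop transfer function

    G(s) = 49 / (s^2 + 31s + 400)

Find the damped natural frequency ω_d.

Comparing s^2 + 31s + 400 to s^2 + 2ζωₙs + ωₙ²: ωₙ = 20 rad/s and ζ = 31/(2·20) = 0.775.
ζωₙ = 31/2 = 15.5, so ω_d = ωₙ√(1−ζ²) = √(ωₙ² − (ζωₙ)²) = √(400 − 15.5²) = √159.75 ≈ 12.64 rad/s.

ω_d ≈ 12.64 rad/s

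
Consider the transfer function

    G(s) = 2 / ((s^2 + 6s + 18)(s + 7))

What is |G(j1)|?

Substitute s = j1: numerator = 2, denominator = 113 + j59.
|G(j1)| = |2| / |113 + j59| = 2 / 127.48 ≈ 0.01569.

|G(j1)| ≈ 0.01569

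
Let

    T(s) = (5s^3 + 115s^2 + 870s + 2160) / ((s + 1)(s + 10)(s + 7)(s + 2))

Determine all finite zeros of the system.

s = -9, -6, -8

Set the numerator to zero: 5s^3 + 115s^2 + 870s + 2160 = 0, i.e. 5·(s^3 + 23s^2 + 174s + 432) = 0.
Factoring: (s + 9)(s + 6)(s + 8) = 0.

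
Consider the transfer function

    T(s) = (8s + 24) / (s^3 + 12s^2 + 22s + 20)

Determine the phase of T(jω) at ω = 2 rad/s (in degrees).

At s = j2: numerator = 24 + j16, denominator = -28 + j36.
∠T = ∠num − ∠den = 33.690° − (127.87°) = -94.18°.

∠T(j2) ≈ -94.18°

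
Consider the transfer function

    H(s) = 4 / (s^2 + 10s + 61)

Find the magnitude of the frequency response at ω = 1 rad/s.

|H(j1)| ≈ 0.06576

Substitute s = j1: numerator = 4, denominator = 60 + j10.
|H(j1)| = |4| / |60 + j10| = 4 / 60.828 ≈ 0.06576.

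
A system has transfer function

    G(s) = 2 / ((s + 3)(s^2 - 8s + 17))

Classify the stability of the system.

The poles can be read from the denominator factors: s = -3, 4 ± j.
Since the pole(s) at s = 4 + j, 4 - j lie in the right half-plane, the system is unstable.

unstable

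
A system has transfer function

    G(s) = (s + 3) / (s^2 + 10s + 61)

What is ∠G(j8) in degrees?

At s = j8: numerator = 3 + j8, denominator = -3 + j80.
∠G = ∠num − ∠den = 69.444° − (92.148°) = -22.70°.

∠G(j8) ≈ -22.70°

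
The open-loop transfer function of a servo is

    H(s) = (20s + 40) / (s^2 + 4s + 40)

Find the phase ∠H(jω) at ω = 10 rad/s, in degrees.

At s = j10: numerator = 40 + j200, denominator = -60 + j40.
∠H = ∠num − ∠den = 78.690° − (146.31°) = -67.62°.

∠H(j10) ≈ -67.62°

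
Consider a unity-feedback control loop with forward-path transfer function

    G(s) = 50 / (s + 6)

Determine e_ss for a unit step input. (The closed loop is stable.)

G(s) has no poles at the origin.
This is a Type 0 system. Kp = lim_{s→0} G(s) = 50/6 = 25/3.
e_ss = 1/(1 + Kp) = 1/(1 + 25/3) = 3/28 ≈ 0.1071.

e_ss = 0.1071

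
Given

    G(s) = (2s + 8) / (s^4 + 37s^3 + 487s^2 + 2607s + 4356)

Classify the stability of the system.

The denominator s^4 + 37s^3 + 487s^2 + 2607s + 4356 factors as (s + 3)(s + 11)^2(s + 12), giving poles at s = -3, -11, -12, -11.
Since all poles lie strictly in the left half-plane, the system is stable.

stable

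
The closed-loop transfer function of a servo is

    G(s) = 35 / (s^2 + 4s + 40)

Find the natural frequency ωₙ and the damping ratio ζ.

ωₙ ≈ 6.325 rad/s, ζ ≈ 0.3162

Compare the denominator to the standard form s^2 + 2ζωₙs + ωₙ².
ωₙ² = 40, so ωₙ = √40 ≈ 6.325 rad/s.
2ζωₙ = 4, so ζ = 4/(2·√40) ≈ 0.3162.
With ζ = 0.3162 the response is underdamped.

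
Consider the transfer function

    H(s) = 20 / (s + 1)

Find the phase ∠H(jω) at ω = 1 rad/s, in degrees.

∠H(j1) ≈ -45°

At s = j1: numerator = 20, denominator = 1 + j1.
∠H = ∠num − ∠den = 0° − (45°) = -45°.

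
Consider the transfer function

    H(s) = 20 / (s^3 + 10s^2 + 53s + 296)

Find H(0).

Set s = 0: H(0) = (20) / (296) = 5/74.

H(0) = 5/74 ≈ 0.06757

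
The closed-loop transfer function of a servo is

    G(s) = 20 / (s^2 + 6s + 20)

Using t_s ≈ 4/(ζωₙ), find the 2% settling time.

t_s ≈ 1.333 s

Comparing s^2 + 6s + 20 to s^2 + 2ζωₙs + ωₙ²: ωₙ = √20 ≈ 4.472 rad/s and ζ = 6/(2·√20) ≈ 0.6708.
ζωₙ = 6/2 = 3, so t_s ≈ 4/(ζωₙ) = 4/3 ≈ 1.333 s.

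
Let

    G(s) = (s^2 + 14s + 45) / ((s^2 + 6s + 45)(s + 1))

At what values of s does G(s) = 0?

s = -9, -5

Set the numerator to zero: s^2 + 14s + 45 = 0.
Factoring: (s + 9)(s + 5) = 0.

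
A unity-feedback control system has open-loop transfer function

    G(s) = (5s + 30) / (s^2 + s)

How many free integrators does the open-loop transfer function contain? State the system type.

Factor s from the denominator: s^2 + s = s·(s + 1).
There is 1 pole at the origin, so the system is Type 1.

Type 1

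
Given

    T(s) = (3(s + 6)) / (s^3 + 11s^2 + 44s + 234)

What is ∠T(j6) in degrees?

At s = j6: numerator = 18 + j18, denominator = -162 + j48.
∠T = ∠num − ∠den = 45° − (163.50°) = -118.5°.

∠T(j6) ≈ -118.5°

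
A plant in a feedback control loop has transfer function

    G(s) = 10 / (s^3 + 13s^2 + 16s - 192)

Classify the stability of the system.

unstable

The denominator s^3 + 13s^2 + 16s - 192 factors as (s + 8)^2(s - 3), giving poles at s = -8, 3, -8.
Since the pole(s) at s = 3 lie in the right half-plane, the system is unstable.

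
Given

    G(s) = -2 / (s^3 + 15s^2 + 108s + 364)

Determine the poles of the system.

The poles are the roots of the denominator s^3 + 15s^2 + 108s + 364 = 0.
Trying s = -7: the polynomial evaluates to 0, so (s + 7) is a factor.
Dividing out leaves s^2 + 8s + 52 = 0.
The quadratic formula then gives s = -4 ± 6j.

s = -4 + 6j, -4 - 6j, -7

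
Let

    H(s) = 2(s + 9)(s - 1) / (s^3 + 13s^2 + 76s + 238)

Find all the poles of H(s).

s = -3 ± 5j, -7

The poles are the roots of the denominator s^3 + 13s^2 + 76s + 238 = 0.
Trying s = -7: the polynomial evaluates to 0, so (s + 7) is a factor.
Dividing out leaves s^2 + 6s + 34 = 0.
The quadratic formula then gives s = -3 ± 5j.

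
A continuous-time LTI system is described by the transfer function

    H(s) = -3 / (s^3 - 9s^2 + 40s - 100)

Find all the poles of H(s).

The poles are the roots of the denominator s^3 - 9s^2 + 40s - 100 = 0.
Trying s = 5: the polynomial evaluates to 0, so (s - 5) is a factor.
Dividing out leaves s^2 - 4s + 20 = 0.
The quadratic formula then gives s = 2 ± 4j.

s = 2 + 4j, 2 - 4j, 5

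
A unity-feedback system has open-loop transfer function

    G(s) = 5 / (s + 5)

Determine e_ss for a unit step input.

G(s) has no poles at the origin.
This is a Type 0 system. Kp = lim_{s→0} G(s) = 5/5 = 1.
e_ss = 1/(1 + Kp) = 1/(1 + 1) = 1/2 ≈ 0.5000.

e_ss = 0.5000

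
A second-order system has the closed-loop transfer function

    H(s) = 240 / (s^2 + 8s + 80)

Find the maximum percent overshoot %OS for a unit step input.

%OS ≈ 20.8%

Comparing s^2 + 8s + 80 to s^2 + 2ζωₙs + ωₙ²: ωₙ = √80 ≈ 8.944 rad/s and ζ = 8/(2·√80) ≈ 0.4472.
%OS = 100·exp(−πζ/√(1−ζ²)) = 100·exp(−π·0.4472/√(1−0.4472²)) ≈ 20.8%.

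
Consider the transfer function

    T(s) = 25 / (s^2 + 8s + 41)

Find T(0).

At s = 0 each factor (s + a) contributes a and each (s^2 + bs + c) contributes c.
T(0) = 25·1 / ((41)) = 25/41 = 25/41.

T(0) = 25/41 ≈ 0.6098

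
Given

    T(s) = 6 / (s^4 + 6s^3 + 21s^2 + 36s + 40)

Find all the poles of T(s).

s = -2 + 2j, -2 - 2j, -1 + 2j, -1 - 2j

The poles are the roots of the denominator s^4 + 6s^3 + 21s^2 + 36s + 40 = 0.
No real roots exist; factor into two real quadratics: (s^2 + 4s + 8)(s^2 + 2s + 5) = 0.
Each quadratic gives a conjugate pair via the quadratic formula.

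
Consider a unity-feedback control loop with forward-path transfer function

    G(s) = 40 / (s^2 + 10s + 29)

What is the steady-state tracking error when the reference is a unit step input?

G(s) has no poles at the origin.
This is a Type 0 system. Kp = lim_{s→0} G(s) = 40/29.
e_ss = 1/(1 + Kp) = 1/(1 + 40/29) = 29/69 ≈ 0.4203.

e_ss = 0.4203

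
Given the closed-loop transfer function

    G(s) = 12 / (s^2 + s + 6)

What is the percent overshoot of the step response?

%OS ≈ 51.9%

Comparing s^2 + s + 6 to s^2 + 2ζωₙs + ωₙ²: ωₙ = √6 ≈ 2.449 rad/s and ζ = 1/(2·√6) ≈ 0.2041.
%OS = 100·exp(−πζ/√(1−ζ²)) = 100·exp(−π·0.2041/√(1−0.2041²)) ≈ 51.9%.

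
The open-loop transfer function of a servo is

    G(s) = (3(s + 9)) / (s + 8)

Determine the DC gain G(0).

G(0) = 27/8 ≈ 3.375

Set s = 0: G(0) = (27) / (8) = 27/8.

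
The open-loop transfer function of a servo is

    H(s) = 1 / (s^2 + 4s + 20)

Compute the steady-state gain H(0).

H(0) = 1/20 ≈ 0.05000

At s = 0 each factor (s + a) contributes a and each (s^2 + bs + c) contributes c.
H(0) = 1·1 / ((20)) = 1/20 = 1/20.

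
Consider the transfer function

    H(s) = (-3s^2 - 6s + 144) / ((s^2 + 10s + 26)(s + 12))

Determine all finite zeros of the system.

Set the numerator to zero: -3s^2 - 6s + 144 = 0, i.e. -3·(s^2 + 2s - 48) = 0.
Factoring: (s + 8)(s - 6) = 0.

s = -8, 6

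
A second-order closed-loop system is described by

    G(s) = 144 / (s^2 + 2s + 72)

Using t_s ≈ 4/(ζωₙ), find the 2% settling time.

Comparing s^2 + 2s + 72 to s^2 + 2ζωₙs + ωₙ²: ωₙ = √72 ≈ 8.485 rad/s and ζ = 2/(2·√72) ≈ 0.1179.
ζωₙ = 2/2 = 1, so t_s ≈ 4/(ζωₙ) = 4/1 = 4 s.

t_s ≈ 4 s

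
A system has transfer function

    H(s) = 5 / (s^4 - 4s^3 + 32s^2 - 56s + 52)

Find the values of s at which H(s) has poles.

s = 1 ± j, 1 ± 5j

The poles are the roots of the denominator s^4 - 4s^3 + 32s^2 - 56s + 52 = 0.
No real roots exist; factor into two real quadratics: (s^2 - 2s + 2)(s^2 - 2s + 26) = 0.
Each quadratic gives a conjugate pair via the quadratic formula.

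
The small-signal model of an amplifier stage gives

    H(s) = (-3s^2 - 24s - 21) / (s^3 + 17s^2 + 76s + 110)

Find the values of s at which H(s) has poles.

s = -3 + j, -3 - j, -11

The poles are the roots of the denominator s^3 + 17s^2 + 76s + 110 = 0.
Trying s = -11: the polynomial evaluates to 0, so (s + 11) is a factor.
Dividing out leaves s^2 + 6s + 10 = 0.
The quadratic formula then gives s = -3 ± 1j.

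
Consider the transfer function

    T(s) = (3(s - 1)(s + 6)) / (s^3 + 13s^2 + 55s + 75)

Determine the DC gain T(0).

T(0) = -6/25 ≈ -0.2400

Set s = 0: T(0) = (-18) / (75) = -6/25.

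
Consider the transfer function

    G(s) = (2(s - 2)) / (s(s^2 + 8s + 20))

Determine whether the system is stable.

The poles can be read from the denominator factors: s = 0, -4 + 2j, -4 - 2j.
Since the simple pole(s) at s = 0 lie on the jω-axis with none in the right half-plane, the system is marginally stable.

marginally stable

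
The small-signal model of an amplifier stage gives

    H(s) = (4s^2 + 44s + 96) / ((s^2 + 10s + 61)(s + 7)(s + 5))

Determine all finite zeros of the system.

Set the numerator to zero: 4s^2 + 44s + 96 = 0, i.e. 4·(s^2 + 11s + 24) = 0.
Factoring: (s + 3)(s + 8) = 0.

s = -3, -8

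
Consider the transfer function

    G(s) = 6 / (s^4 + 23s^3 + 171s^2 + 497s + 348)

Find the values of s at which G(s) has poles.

The poles are the roots of the denominator s^4 + 23s^3 + 171s^2 + 497s + 348 = 0.
Trying s = -1: the polynomial evaluates to 0, so (s + 1) is a factor.
Dividing out leaves s^3 + 22s^2 + 149s + 348 = 0.
This factors further as (s^2 + 10s + 29)(s + 12) = 0.

s = -5 ± 2j, -1, -12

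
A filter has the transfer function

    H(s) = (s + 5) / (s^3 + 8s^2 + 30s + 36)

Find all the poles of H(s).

The poles are the roots of the denominator s^3 + 8s^2 + 30s + 36 = 0.
Trying s = -2: the polynomial evaluates to 0, so (s + 2) is a factor.
Dividing out leaves s^2 + 6s + 18 = 0.
The quadratic formula then gives s = -3 ± 3j.

s = -3 ± 3j, -2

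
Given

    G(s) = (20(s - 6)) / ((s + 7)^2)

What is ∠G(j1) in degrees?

∠G(j1) ≈ 154.3°

At s = j1: numerator = -120 + j20, denominator = 48 + j14.
∠G = ∠num − ∠den = 170.54° − (16.260°) = 154.3°.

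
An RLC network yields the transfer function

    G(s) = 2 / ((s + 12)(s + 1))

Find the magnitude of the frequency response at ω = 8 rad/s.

Substitute s = j8: numerator = 2, denominator = -52 + j104.
|G(j8)| = |2| / |-52 + j104| = 2 / 116.28 ≈ 0.01720.

|G(j8)| ≈ 0.01720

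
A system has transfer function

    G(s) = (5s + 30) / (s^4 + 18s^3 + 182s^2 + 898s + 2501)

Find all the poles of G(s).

s = -5 + 6j, -5 - 6j, -4 + 5j, -4 - 5j

The poles are the roots of the denominator s^4 + 18s^3 + 182s^2 + 898s + 2501 = 0.
No real roots exist; factor into two real quadratics: (s^2 + 10s + 61)(s^2 + 8s + 41) = 0.
Each quadratic gives a conjugate pair via the quadratic formula.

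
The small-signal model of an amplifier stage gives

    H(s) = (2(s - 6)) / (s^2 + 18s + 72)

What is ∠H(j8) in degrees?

At s = j8: numerator = -12 + j16, denominator = 8 + j144.
∠H = ∠num − ∠den = 126.87° − (86.820°) = 40.05°.

∠H(j8) ≈ 40.05°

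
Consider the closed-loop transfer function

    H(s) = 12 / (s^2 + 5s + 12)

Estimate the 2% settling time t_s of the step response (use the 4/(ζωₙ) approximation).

Comparing s^2 + 5s + 12 to s^2 + 2ζωₙs + ωₙ²: ωₙ = √12 ≈ 3.464 rad/s and ζ = 5/(2·√12) ≈ 0.7217.
ζωₙ = 5/2 = 2.5, so t_s ≈ 4/(ζωₙ) = 4/2.5 = 1.600 s.

t_s ≈ 1.600 s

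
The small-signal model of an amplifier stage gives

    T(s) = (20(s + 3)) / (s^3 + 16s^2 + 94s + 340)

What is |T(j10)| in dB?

Substitute s = j10: numerator = 60 + j200, denominator = -1260 - j60.
|T(j10)| = |60 + j200| / |-1260 - j60| = 208.81 / 1261.4 ≈ 0.1655.
In decibels: 20·log₁₀(0.1655) ≈ -15.6 dB.

|T(j10)|_dB ≈ -15.6 dB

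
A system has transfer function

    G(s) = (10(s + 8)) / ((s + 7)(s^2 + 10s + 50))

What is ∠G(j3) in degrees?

∠G(j3) ≈ -38.84°

At s = j3: numerator = 80 + j30, denominator = 197 + j333.
∠G = ∠num − ∠den = 20.556° − (59.392°) = -38.84°.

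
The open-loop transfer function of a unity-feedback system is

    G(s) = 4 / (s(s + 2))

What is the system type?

The denominator has 1 factor of s at the origin (free integrator), so this is a Type 1 system.

Type 1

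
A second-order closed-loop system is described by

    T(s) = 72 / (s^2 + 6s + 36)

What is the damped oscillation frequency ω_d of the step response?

ω_d ≈ 5.196 rad/s

Comparing s^2 + 6s + 36 to s^2 + 2ζωₙs + ωₙ²: ωₙ = 6 rad/s and ζ = 6/(2·6) = 0.5.
ζωₙ = 6/2 = 3, so ω_d = ωₙ√(1−ζ²) = √(ωₙ² − (ζωₙ)²) = √(36 − 3²) = √27 ≈ 5.196 rad/s.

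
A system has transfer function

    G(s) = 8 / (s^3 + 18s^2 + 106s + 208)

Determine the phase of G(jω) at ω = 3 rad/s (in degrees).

∠G(j3) ≈ -81.02°

At s = j3: numerator = 8, denominator = 46 + j291.
∠G = ∠num − ∠den = 0° − (81.017°) = -81.02°.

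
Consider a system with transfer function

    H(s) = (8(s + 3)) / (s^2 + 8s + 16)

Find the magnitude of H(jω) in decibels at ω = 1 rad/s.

|H(j1)|_dB ≈ 3.45 dB

Substitute s = j1: numerator = 24 + j8, denominator = 15 + j8.
|H(j1)| = |24 + j8| / |15 + j8| = 25.298 / 17 ≈ 1.488.
In decibels: 20·log₁₀(1.488) ≈ 3.45 dB.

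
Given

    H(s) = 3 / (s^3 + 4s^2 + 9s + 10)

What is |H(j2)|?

|H(j2)| ≈ 0.2572

Substitute s = j2: numerator = 3, denominator = -6 + j10.
|H(j2)| = |3| / |-6 + j10| = 3 / 11.662 ≈ 0.2572.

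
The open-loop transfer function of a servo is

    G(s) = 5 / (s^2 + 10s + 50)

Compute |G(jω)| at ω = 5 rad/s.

|G(j5)| ≈ 0.08944

Substitute s = j5: numerator = 5, denominator = 25 + j50.
|G(j5)| = |5| / |25 + j50| = 5 / 55.902 ≈ 0.08944.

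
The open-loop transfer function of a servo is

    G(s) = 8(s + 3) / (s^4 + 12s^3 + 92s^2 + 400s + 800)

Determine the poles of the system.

s = -4 + 2j, -4 - 2j, -2 + 6j, -2 - 6j

The poles are the roots of the denominator s^4 + 12s^3 + 92s^2 + 400s + 800 = 0.
No real roots exist; factor into two real quadratics: (s^2 + 8s + 20)(s^2 + 4s + 40) = 0.
Each quadratic gives a conjugate pair via the quadratic formula.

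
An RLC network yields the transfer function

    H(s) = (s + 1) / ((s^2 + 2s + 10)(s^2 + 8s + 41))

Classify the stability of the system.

stable

The poles can be read from the denominator factors: s = -1 ± 3j, -4 ± 5j.
Since all poles lie strictly in the left half-plane, the system is stable.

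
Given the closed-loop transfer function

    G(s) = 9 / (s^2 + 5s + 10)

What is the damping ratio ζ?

ζ ≈ 0.7906

Compare the denominator to the standard form s^2 + 2ζωₙs + ωₙ².
ωₙ² = 10, so ωₙ = √10 ≈ 3.162 rad/s.
2ζωₙ = 5, so ζ = 5/(2·√10) ≈ 0.7906.
With ζ = 0.7906 the response is underdamped.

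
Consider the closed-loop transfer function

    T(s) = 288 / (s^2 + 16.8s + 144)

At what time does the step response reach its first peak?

Comparing s^2 + 16.8s + 144 to s^2 + 2ζωₙs + ωₙ²: ωₙ = 12 rad/s and ζ = 16.8/(2·12) = 0.7.
ζωₙ = 16.8/2 = 8.4, so ω_d = ωₙ√(1−ζ²) = √(ωₙ² − (ζωₙ)²) = √(144 − 8.4²) = √73.44 ≈ 8.570 rad/s.
t_p = π/ω_d = π/8.570 ≈ 0.3666 s.

t_p ≈ 0.3666 s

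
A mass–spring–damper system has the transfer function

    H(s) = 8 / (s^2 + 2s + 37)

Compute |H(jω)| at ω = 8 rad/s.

Substitute s = j8: numerator = 8, denominator = -27 + j16.
|H(j8)| = |8| / |-27 + j16| = 8 / 31.385 ≈ 0.2549.

|H(j8)| ≈ 0.2549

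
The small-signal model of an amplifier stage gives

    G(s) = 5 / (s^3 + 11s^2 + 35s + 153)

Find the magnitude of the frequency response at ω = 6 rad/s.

Substitute s = j6: numerator = 5, denominator = -243 - j6.
|G(j6)| = |5| / |-243 - j6| = 5 / 243.07 ≈ 0.02057.

|G(j6)| ≈ 0.02057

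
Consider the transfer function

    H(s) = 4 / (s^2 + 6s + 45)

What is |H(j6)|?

Substitute s = j6: numerator = 4, denominator = 9 + j36.
|H(j6)| = |4| / |9 + j36| = 4 / 37.108 ≈ 0.1078.

|H(j6)| ≈ 0.1078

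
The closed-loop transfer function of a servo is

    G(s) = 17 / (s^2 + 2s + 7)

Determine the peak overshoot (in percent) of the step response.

%OS ≈ 27.7%

Comparing s^2 + 2s + 7 to s^2 + 2ζωₙs + ωₙ²: ωₙ = √7 ≈ 2.646 rad/s and ζ = 2/(2·√7) ≈ 0.3780.
%OS = 100·exp(−πζ/√(1−ζ²)) = 100·exp(−π·0.3780/√(1−0.3780²)) ≈ 27.7%.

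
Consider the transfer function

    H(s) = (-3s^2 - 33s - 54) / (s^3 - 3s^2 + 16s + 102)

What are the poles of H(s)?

The poles are the roots of the denominator s^3 - 3s^2 + 16s + 102 = 0.
Trying s = -3: the polynomial evaluates to 0, so (s + 3) is a factor.
Dividing out leaves s^2 - 6s + 34 = 0.
The quadratic formula then gives s = 3 ± 5j.

s = 3 + 5j, 3 - 5j, -3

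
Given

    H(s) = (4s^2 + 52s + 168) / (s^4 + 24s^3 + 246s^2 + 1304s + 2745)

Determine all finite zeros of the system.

Set the numerator to zero: 4s^2 + 52s + 168 = 0, i.e. 4·(s^2 + 13s + 42) = 0.
Factoring: (s + 7)(s + 6) = 0.

s = -7, -6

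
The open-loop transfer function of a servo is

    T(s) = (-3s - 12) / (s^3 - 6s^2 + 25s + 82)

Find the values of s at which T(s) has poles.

The poles are the roots of the denominator s^3 - 6s^2 + 25s + 82 = 0.
Trying s = -2: the polynomial evaluates to 0, so (s + 2) is a factor.
Dividing out leaves s^2 - 8s + 41 = 0.
The quadratic formula then gives s = 4 ± 5j.

s = 4 ± 5j, -2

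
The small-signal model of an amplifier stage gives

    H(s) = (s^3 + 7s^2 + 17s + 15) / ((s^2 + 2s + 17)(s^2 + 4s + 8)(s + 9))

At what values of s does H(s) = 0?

Set the numerator to zero: s^3 + 7s^2 + 17s + 15 = 0.
Factoring: (s + 3)(s^2 + 4s + 5) = 0.

s = -3, -2 + j, -2 - j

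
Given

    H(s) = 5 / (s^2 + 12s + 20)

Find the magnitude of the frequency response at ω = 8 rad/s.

|H(j8)| ≈ 0.04735

Substitute s = j8: numerator = 5, denominator = -44 + j96.
|H(j8)| = |5| / |-44 + j96| = 5 / 105.60 ≈ 0.04735.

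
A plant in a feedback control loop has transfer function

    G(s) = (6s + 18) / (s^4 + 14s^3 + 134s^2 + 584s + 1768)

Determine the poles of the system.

s = -4 + 6j, -4 - 6j, -3 + 5j, -3 - 5j

The poles are the roots of the denominator s^4 + 14s^3 + 134s^2 + 584s + 1768 = 0.
No real roots exist; factor into two real quadratics: (s^2 + 8s + 52)(s^2 + 6s + 34) = 0.
Each quadratic gives a conjugate pair via the quadratic formula.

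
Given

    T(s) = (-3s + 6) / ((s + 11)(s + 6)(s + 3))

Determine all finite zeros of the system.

s = 2

Set the numerator to zero: -3s + 6 = 0, i.e. -3·(s - 2) = 0.
So s = 2.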